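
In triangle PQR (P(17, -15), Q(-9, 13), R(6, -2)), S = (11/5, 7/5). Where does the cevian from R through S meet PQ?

(-1/3, 11/3)

Barycentric coordinates of S with respect to PQR: (1/5, 2/5, 2/5).
On side PQ the R-coordinate is zero; dropping S's R-weight 2/5 and renormalizing the remaining 1/5 : 2/5 gives weights 1/3, 2/3 on P, Q.
T = (1/3)·(17, -15) + (2/3)·(-9, 13) = (-1/3, 11/3).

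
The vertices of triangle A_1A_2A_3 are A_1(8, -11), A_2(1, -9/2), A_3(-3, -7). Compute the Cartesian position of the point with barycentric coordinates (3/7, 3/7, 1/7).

(24/7, -107/14)

P = (3/7)·A_1 + (3/7)·A_2 + (1/7)·A_3.
x-coordinate: (3/7)·8 + (3/7)·1 + (1/7)·(-3) = 24/7.
y-coordinate: (3/7)·(-11) + (3/7)·(-9/2) + (1/7)·(-7) = -107/14.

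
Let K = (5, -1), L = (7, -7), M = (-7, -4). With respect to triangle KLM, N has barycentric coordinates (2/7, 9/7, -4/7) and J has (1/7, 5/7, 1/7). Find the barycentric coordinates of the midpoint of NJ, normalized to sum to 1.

Since both coordinate triples sum to 1, the midpoint's barycentrics are the componentwise average.
(2/7+1/7)/2 = 3/14; similarly 1 and -3/14.

(3/14, 1, -3/14)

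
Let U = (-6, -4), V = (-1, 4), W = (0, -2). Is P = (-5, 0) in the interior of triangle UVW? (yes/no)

Barycentric coordinates of P: (14/19, 11/19, -6/19).
The three coordinates are positive, positive, negative; a point is interior exactly when all three are positive.

no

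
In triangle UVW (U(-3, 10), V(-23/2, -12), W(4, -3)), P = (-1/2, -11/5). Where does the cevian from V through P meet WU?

Barycentric coordinates of P with respect to UVW: (1/5, 1/5, 3/5).
On side WU the V-coordinate is zero; dropping P's V-weight 1/5 and renormalizing the remaining 3/5 : 1/5 gives weights 3/4, 1/4 on W, U.
Q = (3/4)·(4, -3) + (1/4)·(-3, 10) = (9/4, 1/4).

(9/4, 1/4)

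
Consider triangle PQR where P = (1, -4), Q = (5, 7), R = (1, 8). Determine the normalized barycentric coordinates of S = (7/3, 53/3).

Signed area of the reference triangle: [PQR] = ½·(1·(7−8) + 5·(8−(-4)) + 1·(-4−7)) = ½·(-1 + 60 − 11) = 24.
[SQR] = ½·((7/3)·(7−8) + 5·(8−(53/3)) + 1·(53/3−7)) = ½·(-7/3 − 145/3 + 32/3) = -20, so the P-coordinate is (-20)/24 = -5/6.
[PSR] = ½·(1·(53/3−8) + (7/3)·(8−(-4)) + 1·(-4−(53/3))) = ½·(29/3 + 28 − 65/3) = 8, so the Q-coordinate is 1/3.
[PQS] = ½·(1·(7−(53/3)) + 5·(53/3−(-4)) + (7/3)·(-4−7)) = ½·(-32/3 + 325/3 − 77/3) = 36, so the R-coordinate is 3/2.

(-5/6, 1/3, 3/2)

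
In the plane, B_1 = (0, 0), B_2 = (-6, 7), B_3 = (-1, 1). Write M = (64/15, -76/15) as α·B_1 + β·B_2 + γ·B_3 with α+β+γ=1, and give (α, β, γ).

Signed area of the reference triangle: [B_1B_2B_3] = ½·(0·(7−1) + (-6)·(1−0) + (-1)·(0−7)) = ½·(0 − 6 + 7) = 1/2.
[MB_2B_3] = ½·((64/15)·(7−1) + (-6)·(1−(-76/15)) + (-1)·(-76/15−7)) = ½·(128/5 − 182/5 + 181/15) = 19/30, so the B_1-coordinate is (19/30)/(1/2) = 19/15.
[B_1MB_3] = ½·(0·(-76/15−1) + (64/15)·(1−0) + (-1)·(0−(-76/15))) = ½·(0 + 64/15 − 76/15) = -2/5, so the B_2-coordinate is -4/5.
[B_1B_2M] = ½·(0·(7−(-76/15)) + (-6)·(-76/15−0) + (64/15)·(0−7)) = ½·(0 + 152/5 − 448/15) = 4/15, so the B_3-coordinate is 8/15.

(19/15, -4/5, 8/15)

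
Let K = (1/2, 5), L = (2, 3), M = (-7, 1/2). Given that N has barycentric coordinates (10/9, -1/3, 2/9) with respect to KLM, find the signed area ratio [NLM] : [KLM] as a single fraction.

10/9

The signed ratio [NLM]/[KLM] equals the barycentric coordinate of N at vertex K, which is 10/9.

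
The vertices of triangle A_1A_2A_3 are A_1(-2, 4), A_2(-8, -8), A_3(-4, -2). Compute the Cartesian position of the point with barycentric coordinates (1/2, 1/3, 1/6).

(-13/3, -1)

P = (1/2)·A_1 + (1/3)·A_2 + (1/6)·A_3.
x-coordinate: (1/2)·(-2) + (1/3)·(-8) + (1/6)·(-4) = -13/3.
y-coordinate: (1/2)·4 + (1/3)·(-8) + (1/6)·(-2) = -1.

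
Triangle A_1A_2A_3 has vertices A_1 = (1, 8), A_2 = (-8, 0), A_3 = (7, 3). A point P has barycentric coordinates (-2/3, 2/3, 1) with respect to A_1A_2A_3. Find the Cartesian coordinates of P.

P = (-2/3)·A_1 + (2/3)·A_2 + 1·A_3.
x-coordinate: (-2/3)·1 + (2/3)·(-8) + 1·7 = 1.
y-coordinate: (-2/3)·8 + (2/3)·0 + 1·3 = -7/3.

(1, -7/3)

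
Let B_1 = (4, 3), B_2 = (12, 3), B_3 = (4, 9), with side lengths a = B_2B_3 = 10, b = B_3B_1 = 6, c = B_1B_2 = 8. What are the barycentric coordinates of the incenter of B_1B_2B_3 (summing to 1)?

The incenter has barycentric coordinates proportional to the opposite side lengths: (10 : 6 : 8).
Normalizing by 10+6+8 = 24 gives (5/12, 1/4, 1/3).

(5/12, 1/4, 1/3)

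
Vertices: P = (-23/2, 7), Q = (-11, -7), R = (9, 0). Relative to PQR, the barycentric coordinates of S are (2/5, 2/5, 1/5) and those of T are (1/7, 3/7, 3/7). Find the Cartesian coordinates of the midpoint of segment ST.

(-97/20, -1)

Barycentric coordinates of the midpoint are the average: (19/70, 29/70, 11/35).
Converting: (19/70)·P + (29/70)·Q + (11/35)·R = (-97/20, -1).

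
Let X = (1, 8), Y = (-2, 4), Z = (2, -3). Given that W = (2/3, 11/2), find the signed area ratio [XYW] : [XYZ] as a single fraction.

1/6

[XYZ] = ½·(1·(4−(-3)) + (-2)·(-3−8) + 2·(8−4)) = ½·(7 + 22 + 8) = 37/2.
[XYW] = ½·(1·(4−(11/2)) + (-2)·(11/2−8) + (2/3)·(8−4)) = ½·(-3/2 + 5 + 8/3) = 37/12, so the ratio is (37/12)/(37/2) = 1/6.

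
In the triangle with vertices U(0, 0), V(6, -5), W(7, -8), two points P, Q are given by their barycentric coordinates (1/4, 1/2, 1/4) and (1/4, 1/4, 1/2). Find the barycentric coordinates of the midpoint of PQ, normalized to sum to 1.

Since both coordinate triples sum to 1, the midpoint's barycentrics are the componentwise average.
(1/4+1/4)/2 = 1/4; similarly 3/8 and 3/8.

(1/4, 3/8, 3/8)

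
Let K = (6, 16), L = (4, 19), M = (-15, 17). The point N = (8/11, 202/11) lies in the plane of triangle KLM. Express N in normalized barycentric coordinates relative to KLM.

Signed area of the reference triangle: [KLM] = ½·(6·(19−17) + 4·(17−16) + (-15)·(16−19)) = ½·(12 + 4 + 45) = 61/2.
[NLM] = ½·((8/11)·(19−17) + 4·(17−(202/11)) + (-15)·(202/11−19)) = ½·(16/11 − 60/11 + 105/11) = 61/22, so the K-coordinate is (61/22)/(61/2) = 1/11.
[KNM] = ½·(6·(202/11−17) + (8/11)·(17−16) + (-15)·(16−(202/11))) = ½·(90/11 + 8/11 + 390/11) = 244/11, so the L-coordinate is 8/11.
[KLN] = ½·(6·(19−(202/11)) + 4·(202/11−16) + (8/11)·(16−19)) = ½·(42/11 + 104/11 − 24/11) = 61/11, so the M-coordinate is 2/11.
Check: 1/11 + 8/11 + 2/11 = 1.

(1/11, 8/11, 2/11)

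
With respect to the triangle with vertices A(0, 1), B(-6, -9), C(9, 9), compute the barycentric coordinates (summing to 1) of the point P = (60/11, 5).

(1/11, 2/11, 8/11)

Signed area of the reference triangle: [ABC] = ½·(0·(-9−9) + (-6)·(9−1) + 9·(1−(-9))) = ½·(0 − 48 + 90) = 21.
[PBC] = ½·((60/11)·(-9−9) + (-6)·(9−5) + 9·(5−(-9))) = ½·(-1080/11 − 24 + 126) = 21/11, so the A-coordinate is (21/11)/21 = 1/11.
[APC] = ½·(0·(5−9) + (60/11)·(9−1) + 9·(1−5)) = ½·(0 + 480/11 − 36) = 42/11, so the B-coordinate is 2/11.
[ABP] = ½·(0·(-9−5) + (-6)·(5−1) + (60/11)·(1−(-9))) = ½·(0 − 24 + 600/11) = 168/11, so the C-coordinate is 8/11.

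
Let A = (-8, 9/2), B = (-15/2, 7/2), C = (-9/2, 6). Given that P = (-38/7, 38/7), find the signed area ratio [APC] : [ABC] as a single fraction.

[ABC] = ½·((-8)·(7/2−6) + (-15/2)·(6−(9/2)) + (-9/2)·(9/2−(7/2))) = ½·(20 − 45/4 − 9/2) = 17/8.
[APC] = ½·((-8)·(38/7−6) + (-38/7)·(6−(9/2)) + (-9/2)·(9/2−(38/7))) = ½·(32/7 − 57/7 + 117/28) = 17/56, so the ratio is (17/56)/(17/8) = 1/7.

1/7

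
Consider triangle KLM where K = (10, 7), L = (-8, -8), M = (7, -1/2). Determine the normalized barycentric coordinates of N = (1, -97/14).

(-4/7, 2/7, 9/7)

Signed area of the reference triangle: [KLM] = ½·(10·(-8−(-1/2)) + (-8)·(-1/2−7) + 7·(7−(-8))) = ½·(-75 + 60 + 105) = 45.
[NLM] = ½·(1·(-8−(-1/2)) + (-8)·(-1/2−(-97/14)) + 7·(-97/14−(-8))) = ½·(-15/2 − 360/7 + 15/2) = -180/7, so the K-coordinate is (-180/7)/45 = -4/7.
[KNM] = ½·(10·(-97/14−(-1/2)) + 1·(-1/2−7) + 7·(7−(-97/14))) = ½·(-450/7 − 15/2 + 195/2) = 90/7, so the L-coordinate is 2/7.
[KLN] = ½·(10·(-8−(-97/14)) + (-8)·(-97/14−7) + 1·(7−(-8))) = ½·(-75/7 + 780/7 + 15) = 405/7, so the M-coordinate is 9/7.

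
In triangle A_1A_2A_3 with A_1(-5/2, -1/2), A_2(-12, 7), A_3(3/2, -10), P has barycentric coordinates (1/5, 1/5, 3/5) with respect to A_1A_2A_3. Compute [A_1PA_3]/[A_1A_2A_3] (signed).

1/5

The signed ratio [A_1PA_3]/[A_1A_2A_3] equals the barycentric coordinate of P at vertex A_2, which is 1/5.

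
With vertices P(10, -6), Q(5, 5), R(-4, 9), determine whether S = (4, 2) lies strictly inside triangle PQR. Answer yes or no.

Barycentric coordinates of S: (31/79, 22/79, 26/79).
The three coordinates are positive, positive, positive; a point is interior exactly when all three are positive.

yes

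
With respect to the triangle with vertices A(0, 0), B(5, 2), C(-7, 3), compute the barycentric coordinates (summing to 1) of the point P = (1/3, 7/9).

Signed area of the reference triangle: [ABC] = ½·(0·(2−3) + 5·(3−0) + (-7)·(0−2)) = ½·(0 + 15 + 14) = 29/2.
[PBC] = ½·((1/3)·(2−3) + 5·(3−(7/9)) + (-7)·(7/9−2)) = ½·(-1/3 + 100/9 + 77/9) = 29/3, so the A-coordinate is (29/3)/(29/2) = 2/3.
[APC] = ½·(0·(7/9−3) + (1/3)·(3−0) + (-7)·(0−(7/9))) = ½·(0 + 1 + 49/9) = 29/9, so the B-coordinate is 2/9.
[ABP] = ½·(0·(2−(7/9)) + 5·(7/9−0) + (1/3)·(0−2)) = ½·(0 + 35/9 − 2/3) = 29/18, so the C-coordinate is 1/9.
Check: 2/3 + 2/9 + 1/9 = 1.

(2/3, 2/9, 1/9)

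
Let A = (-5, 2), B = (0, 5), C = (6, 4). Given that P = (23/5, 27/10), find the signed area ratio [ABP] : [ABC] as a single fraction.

[ABC] = ½·((-5)·(5−4) + 0·(4−2) + 6·(2−5)) = ½·(-5 + 0 − 18) = -23/2.
[ABP] = ½·((-5)·(5−(27/10)) + 0·(27/10−2) + (23/5)·(2−5)) = ½·(-23/2 + 0 − 69/5) = -253/20, so the ratio is (-253/20)/(-23/2) = 11/10.

11/10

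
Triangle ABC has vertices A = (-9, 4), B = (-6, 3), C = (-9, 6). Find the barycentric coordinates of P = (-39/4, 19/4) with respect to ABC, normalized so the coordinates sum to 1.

Signed area of the reference triangle: [ABC] = ½·((-9)·(3−6) + (-6)·(6−4) + (-9)·(4−3)) = ½·(27 − 12 − 9) = 3.
[PBC] = ½·((-39/4)·(3−6) + (-6)·(6−(19/4)) + (-9)·(19/4−3)) = ½·(117/4 − 15/2 − 63/4) = 3, so the A-coordinate is 3/3 = 1.
[APC] = ½·((-9)·(19/4−6) + (-39/4)·(6−4) + (-9)·(4−(19/4))) = ½·(45/4 − 39/2 + 27/4) = -3/4, so the B-coordinate is -1/4.
[ABP] = ½·((-9)·(3−(19/4)) + (-6)·(19/4−4) + (-39/4)·(4−3)) = ½·(63/4 − 9/2 − 39/4) = 3/4, so the C-coordinate is 1/4.
Check: 1 − 1/4 + 1/4 = 1.

(1, -1/4, 1/4)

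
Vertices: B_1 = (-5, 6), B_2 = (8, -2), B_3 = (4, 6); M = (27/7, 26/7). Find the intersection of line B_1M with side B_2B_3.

Barycentric coordinates of M with respect to B_1B_2B_3: (1/7, 2/7, 4/7).
On side B_2B_3 the B_1-coordinate is zero; dropping M's B_1-weight 1/7 and renormalizing the remaining 2/7 : 4/7 gives weights 1/3, 2/3 on B_2, B_3.
N = (1/3)·(8, -2) + (2/3)·(4, 6) = (16/3, 10/3).

(16/3, 10/3)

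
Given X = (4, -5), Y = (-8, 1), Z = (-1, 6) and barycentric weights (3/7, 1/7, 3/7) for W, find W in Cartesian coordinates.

(1/7, 4/7)

W = (3/7)·X + (1/7)·Y + (3/7)·Z.
x-coordinate: (3/7)·4 + (1/7)·(-8) + (3/7)·(-1) = 1/7.
y-coordinate: (3/7)·(-5) + (1/7)·1 + (3/7)·6 = 4/7.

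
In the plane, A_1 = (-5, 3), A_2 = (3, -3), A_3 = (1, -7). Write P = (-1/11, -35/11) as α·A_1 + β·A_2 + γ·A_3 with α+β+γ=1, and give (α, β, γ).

(3/11, 3/11, 5/11)

Signed area of the reference triangle: [A_1A_2A_3] = ½·((-5)·(-3−(-7)) + 3·(-7−3) + 1·(3−(-3))) = ½·(-20 − 30 + 6) = -22.
[PA_2A_3] = ½·((-1/11)·(-3−(-7)) + 3·(-7−(-35/11)) + 1·(-35/11−(-3))) = ½·(-4/11 − 126/11 − 2/11) = -6, so the A_1-coordinate is (-6)/(-22) = 3/11.
[A_1PA_3] = ½·((-5)·(-35/11−(-7)) + (-1/11)·(-7−3) + 1·(3−(-35/11))) = ½·(-210/11 + 10/11 + 68/11) = -6, so the A_2-coordinate is 3/11.
[A_1A_2P] = ½·((-5)·(-3−(-35/11)) + 3·(-35/11−3) + (-1/11)·(3−(-3))) = ½·(-10/11 − 204/11 − 6/11) = -10, so the A_3-coordinate is 5/11.
Check: 3/11 + 3/11 + 5/11 = 1.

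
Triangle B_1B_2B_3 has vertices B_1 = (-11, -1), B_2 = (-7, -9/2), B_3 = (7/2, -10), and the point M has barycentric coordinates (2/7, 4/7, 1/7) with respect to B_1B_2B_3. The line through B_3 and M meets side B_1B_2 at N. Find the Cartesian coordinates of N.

Line B_3M meets B_1B_2 where the B_3-coordinate vanishes; zeroing M's B_3-weight and renormalizing leaves B_1, B_2-weights 2/7 : 4/7 → (1/3, 2/3).
So N = (1/3)·B_1 + (2/3)·B_2 = (-25/3, -10/3).

(-25/3, -10/3)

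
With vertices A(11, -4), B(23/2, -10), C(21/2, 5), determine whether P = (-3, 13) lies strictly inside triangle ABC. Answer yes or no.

no

Barycentric coordinates of P: (389/3, -235/3, -151/3).
The three coordinates are positive, negative, negative; a point is interior exactly when all three are positive.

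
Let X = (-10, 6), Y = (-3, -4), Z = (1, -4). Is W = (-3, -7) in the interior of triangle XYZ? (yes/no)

no

Barycentric coordinates of W: (-3/10, 73/40, -21/40).
The three coordinates are negative, positive, negative; a point is interior exactly when all three are positive.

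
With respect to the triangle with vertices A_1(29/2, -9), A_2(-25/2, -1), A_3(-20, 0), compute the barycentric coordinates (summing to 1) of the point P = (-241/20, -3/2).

Signed area of the reference triangle: [A_1A_2A_3] = ½·((29/2)·(-1−0) + (-25/2)·(0−(-9)) + (-20)·(-9−(-1))) = ½·(-29/2 − 225/2 + 160) = 33/2.
[PA_2A_3] = ½·((-241/20)·(-1−0) + (-25/2)·(0−(-3/2)) + (-20)·(-3/2−(-1))) = ½·(241/20 − 75/4 + 10) = 33/20, so the A_1-coordinate is (33/20)/(33/2) = 1/10.
[A_1PA_3] = ½·((29/2)·(-3/2−0) + (-241/20)·(0−(-9)) + (-20)·(-9−(-3/2))) = ½·(-87/4 − 2169/20 + 150) = 99/10, so the A_2-coordinate is 3/5.
[A_1A_2P] = ½·((29/2)·(-1−(-3/2)) + (-25/2)·(-3/2−(-9)) + (-241/20)·(-9−(-1))) = ½·(29/4 − 375/4 + 482/5) = 99/20, so the A_3-coordinate is 3/10.

(1/10, 3/5, 3/10)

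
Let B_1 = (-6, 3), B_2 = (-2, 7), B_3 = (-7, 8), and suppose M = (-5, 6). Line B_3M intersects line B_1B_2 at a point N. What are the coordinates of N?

Barycentric coordinates of M with respect to B_1B_2B_3: (1/3, 1/3, 1/3).
On side B_1B_2 the B_3-coordinate is zero; dropping M's B_3-weight 1/3 and renormalizing the remaining 1/3 : 1/3 gives weights 1/2, 1/2 on B_1, B_2.
N = (1/2)·(-6, 3) + (1/2)·(-2, 7) = (-4, 5).

(-4, 5)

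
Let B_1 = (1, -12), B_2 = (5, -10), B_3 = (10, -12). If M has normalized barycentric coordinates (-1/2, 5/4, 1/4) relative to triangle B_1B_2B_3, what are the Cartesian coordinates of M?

(33/4, -19/2)

M = (-1/2)·B_1 + (5/4)·B_2 + (1/4)·B_3.
x-coordinate: (-1/2)·1 + (5/4)·5 + (1/4)·10 = 33/4.
y-coordinate: (-1/2)·(-12) + (5/4)·(-10) + (1/4)·(-12) = -19/2.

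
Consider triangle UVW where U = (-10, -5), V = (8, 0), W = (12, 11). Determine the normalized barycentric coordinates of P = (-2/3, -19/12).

Signed area of the reference triangle: [UVW] = ½·((-10)·(0−11) + 8·(11−(-5)) + 12·(-5−0)) = ½·(110 + 128 − 60) = 89.
[PVW] = ½·((-2/3)·(0−11) + 8·(11−(-19/12)) + 12·(-19/12−0)) = ½·(22/3 + 302/3 − 19) = 89/2, so the U-coordinate is (89/2)/89 = 1/2.
[UPW] = ½·((-10)·(-19/12−11) + (-2/3)·(11−(-5)) + 12·(-5−(-19/12))) = ½·(755/6 − 32/3 − 41) = 445/12, so the V-coordinate is 5/12.
[UVP] = ½·((-10)·(0−(-19/12)) + 8·(-19/12−(-5)) + (-2/3)·(-5−0)) = ½·(-95/6 + 82/3 + 10/3) = 89/12, so the W-coordinate is 1/12.

(1/2, 5/12, 1/12)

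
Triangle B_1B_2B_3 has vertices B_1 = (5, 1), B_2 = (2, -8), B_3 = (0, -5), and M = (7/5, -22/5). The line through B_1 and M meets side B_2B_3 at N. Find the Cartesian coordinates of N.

(1/2, -23/4)

Barycentric coordinates of M with respect to B_1B_2B_3: (1/5, 1/5, 3/5).
On side B_2B_3 the B_1-coordinate is zero; dropping M's B_1-weight 1/5 and renormalizing the remaining 1/5 : 3/5 gives weights 1/4, 3/4 on B_2, B_3.
N = (1/4)·(2, -8) + (3/4)·(0, -5) = (1/2, -23/4).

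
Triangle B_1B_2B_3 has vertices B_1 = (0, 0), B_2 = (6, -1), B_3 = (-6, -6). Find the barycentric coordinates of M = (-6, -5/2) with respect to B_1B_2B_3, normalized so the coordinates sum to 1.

(1, -1/2, 1/2)

Signed area of the reference triangle: [B_1B_2B_3] = ½·(0·(-1−(-6)) + 6·(-6−0) + (-6)·(0−(-1))) = ½·(0 − 36 − 6) = -21.
[MB_2B_3] = ½·((-6)·(-1−(-6)) + 6·(-6−(-5/2)) + (-6)·(-5/2−(-1))) = ½·(-30 − 21 + 9) = -21, so the B_1-coordinate is (-21)/(-21) = 1.
[B_1MB_3] = ½·(0·(-5/2−(-6)) + (-6)·(-6−0) + (-6)·(0−(-5/2))) = ½·(0 + 36 − 15) = 21/2, so the B_2-coordinate is -1/2.
[B_1B_2M] = ½·(0·(-1−(-5/2)) + 6·(-5/2−0) + (-6)·(0−(-1))) = ½·(0 − 15 − 6) = -21/2, so the B_3-coordinate is 1/2.
Check: 1 − 1/2 + 1/2 = 1.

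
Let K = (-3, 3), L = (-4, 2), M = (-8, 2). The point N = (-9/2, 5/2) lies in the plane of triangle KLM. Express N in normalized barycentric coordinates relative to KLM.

Signed area of the reference triangle: [KLM] = ½·((-3)·(2−2) + (-4)·(2−3) + (-8)·(3−2)) = ½·(0 + 4 − 8) = -2.
[NLM] = ½·((-9/2)·(2−2) + (-4)·(2−(5/2)) + (-8)·(5/2−2)) = ½·(0 + 2 − 4) = -1, so the K-coordinate is (-1)/(-2) = 1/2.
[KNM] = ½·((-3)·(5/2−2) + (-9/2)·(2−3) + (-8)·(3−(5/2))) = ½·(-3/2 + 9/2 − 4) = -1/2, so the L-coordinate is 1/4.
[KLN] = ½·((-3)·(2−(5/2)) + (-4)·(5/2−3) + (-9/2)·(3−2)) = ½·(3/2 + 2 − 9/2) = -1/2, so the M-coordinate is 1/4.

(1/2, 1/4, 1/4)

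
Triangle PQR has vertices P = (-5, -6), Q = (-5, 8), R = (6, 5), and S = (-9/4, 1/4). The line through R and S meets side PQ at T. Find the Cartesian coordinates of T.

(-5, -4/3)

Barycentric coordinates of S with respect to PQR: (1/2, 1/4, 1/4).
On side PQ the R-coordinate is zero; dropping S's R-weight 1/4 and renormalizing the remaining 1/2 : 1/4 gives weights 2/3, 1/3 on P, Q.
T = (2/3)·(-5, -6) + (1/3)·(-5, 8) = (-5, -4/3).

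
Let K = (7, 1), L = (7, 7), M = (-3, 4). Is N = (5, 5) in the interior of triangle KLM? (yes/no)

Barycentric coordinates of N: (7/30, 17/30, 1/5).
The three coordinates are positive, positive, positive; a point is interior exactly when all three are positive.

yes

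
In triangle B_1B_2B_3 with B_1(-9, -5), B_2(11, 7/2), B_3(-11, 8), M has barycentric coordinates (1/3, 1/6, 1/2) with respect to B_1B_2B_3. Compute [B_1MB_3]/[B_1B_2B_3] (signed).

1/6

The signed ratio [B_1MB_3]/[B_1B_2B_3] equals the barycentric coordinate of M at vertex B_2, which is 1/6.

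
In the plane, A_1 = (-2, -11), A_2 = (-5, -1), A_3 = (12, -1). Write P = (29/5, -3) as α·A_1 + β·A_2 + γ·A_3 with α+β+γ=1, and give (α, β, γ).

Signed area of the reference triangle: [A_1A_2A_3] = ½·((-2)·(-1−(-1)) + (-5)·(-1−(-11)) + 12·(-11−(-1))) = ½·(0 − 50 − 120) = -85.
[PA_2A_3] = ½·((29/5)·(-1−(-1)) + (-5)·(-1−(-3)) + 12·(-3−(-1))) = ½·(0 − 10 − 24) = -17, so the A_1-coordinate is (-17)/(-85) = 1/5.
[A_1PA_3] = ½·((-2)·(-3−(-1)) + (29/5)·(-1−(-11)) + 12·(-11−(-3))) = ½·(4 + 58 − 96) = -17, so the A_2-coordinate is 1/5.
[A_1A_2P] = ½·((-2)·(-1−(-3)) + (-5)·(-3−(-11)) + (29/5)·(-11−(-1))) = ½·(-4 − 40 − 58) = -51, so the A_3-coordinate is 3/5.
Check: 1/5 + 1/5 + 3/5 = 1.

(1/5, 1/5, 3/5)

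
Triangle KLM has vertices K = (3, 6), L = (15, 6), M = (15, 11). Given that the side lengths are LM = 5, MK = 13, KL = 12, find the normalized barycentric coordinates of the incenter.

(1/6, 13/30, 2/5)

The incenter has barycentric coordinates proportional to the opposite side lengths: (5 : 13 : 12).
Normalizing by 5+13+12 = 30 gives (1/6, 13/30, 2/5).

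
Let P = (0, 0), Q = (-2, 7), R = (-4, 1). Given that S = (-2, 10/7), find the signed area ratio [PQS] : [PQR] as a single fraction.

3/7

[PQR] = ½·(0·(7−1) + (-2)·(1−0) + (-4)·(0−7)) = ½·(0 − 2 + 28) = 13.
[PQS] = ½·(0·(7−(10/7)) + (-2)·(10/7−0) + (-2)·(0−7)) = ½·(0 − 20/7 + 14) = 39/7, so the ratio is (39/7)/13 = 3/7.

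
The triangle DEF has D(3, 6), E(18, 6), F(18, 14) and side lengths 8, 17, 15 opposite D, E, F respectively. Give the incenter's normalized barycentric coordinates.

The incenter has barycentric coordinates proportional to the opposite side lengths: (8 : 17 : 15).
Normalizing by 8+17+15 = 40 gives (1/5, 17/40, 3/8).

(1/5, 17/40, 3/8)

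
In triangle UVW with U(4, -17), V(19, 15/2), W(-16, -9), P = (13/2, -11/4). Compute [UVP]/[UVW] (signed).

[UVW] = ½·(4·(15/2−(-9)) + 19·(-9−(-17)) + (-16)·(-17−(15/2))) = ½·(66 + 152 + 392) = 305.
[UVP] = ½·(4·(15/2−(-11/4)) + 19·(-11/4−(-17)) + (13/2)·(-17−(15/2))) = ½·(41 + 1083/4 − 637/4) = 305/4, so the ratio is (305/4)/305 = 1/4.

1/4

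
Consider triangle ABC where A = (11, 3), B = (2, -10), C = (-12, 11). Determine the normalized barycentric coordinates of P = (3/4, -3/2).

Signed area of the reference triangle: [ABC] = ½·(11·(-10−11) + 2·(11−3) + (-12)·(3−(-10))) = ½·(-231 + 16 − 156) = -371/2.
[PBC] = ½·((3/4)·(-10−11) + 2·(11−(-3/2)) + (-12)·(-3/2−(-10))) = ½·(-63/4 + 25 − 102) = -371/8, so the A-coordinate is (-371/8)/(-371/2) = 1/4.
[APC] = ½·(11·(-3/2−11) + (3/4)·(11−3) + (-12)·(3−(-3/2))) = ½·(-275/2 + 6 − 54) = -371/4, so the B-coordinate is 1/2.
[ABP] = ½·(11·(-10−(-3/2)) + 2·(-3/2−3) + (3/4)·(3−(-10))) = ½·(-187/2 − 9 + 39/4) = -371/8, so the C-coordinate is 1/4.
Check: 1/4 + 1/2 + 1/4 = 1.

(1/4, 1/2, 1/4)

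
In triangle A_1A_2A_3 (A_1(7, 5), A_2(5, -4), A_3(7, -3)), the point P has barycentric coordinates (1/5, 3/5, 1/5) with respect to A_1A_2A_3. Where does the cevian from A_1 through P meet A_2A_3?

(11/2, -15/4)

Line A_1P meets A_2A_3 where the A_1-coordinate vanishes; zeroing P's A_1-weight and renormalizing leaves A_2, A_3-weights 3/5 : 1/5 → (3/4, 1/4).
So Q = (3/4)·A_2 + (1/4)·A_3 = (11/2, -15/4).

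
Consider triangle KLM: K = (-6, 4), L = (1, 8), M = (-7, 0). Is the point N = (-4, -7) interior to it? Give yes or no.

Barycentric coordinates of N: (-10/3, 19/24, 85/24).
The three coordinates are negative, positive, positive; a point is interior exactly when all three are positive.

no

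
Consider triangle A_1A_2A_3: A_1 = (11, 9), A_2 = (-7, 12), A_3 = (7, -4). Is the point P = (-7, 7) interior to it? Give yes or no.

Barycentric coordinates of P: (-35/123, 113/123, 15/41).
The three coordinates are negative, positive, positive; a point is interior exactly when all three are positive.

no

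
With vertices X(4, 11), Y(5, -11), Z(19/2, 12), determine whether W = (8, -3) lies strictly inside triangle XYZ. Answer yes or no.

Barycentric coordinates of W: (-33/122, 81/122, 37/61).
The three coordinates are negative, positive, positive; a point is interior exactly when all three are positive.

no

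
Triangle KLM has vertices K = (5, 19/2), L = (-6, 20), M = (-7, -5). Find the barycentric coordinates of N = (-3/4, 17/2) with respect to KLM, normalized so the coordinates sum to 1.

(1/2, 1/4, 1/4)

Signed area of the reference triangle: [KLM] = ½·(5·(20−(-5)) + (-6)·(-5−(19/2)) + (-7)·(19/2−20)) = ½·(125 + 87 + 147/2) = 571/4.
[NLM] = ½·((-3/4)·(20−(-5)) + (-6)·(-5−(17/2)) + (-7)·(17/2−20)) = ½·(-75/4 + 81 + 161/2) = 571/8, so the K-coordinate is (571/8)/(571/4) = 1/2.
[KNM] = ½·(5·(17/2−(-5)) + (-3/4)·(-5−(19/2)) + (-7)·(19/2−(17/2))) = ½·(135/2 + 87/8 − 7) = 571/16, so the L-coordinate is 1/4.
[KLN] = ½·(5·(20−(17/2)) + (-6)·(17/2−(19/2)) + (-3/4)·(19/2−20)) = ½·(115/2 + 6 + 63/8) = 571/16, so the M-coordinate is 1/4.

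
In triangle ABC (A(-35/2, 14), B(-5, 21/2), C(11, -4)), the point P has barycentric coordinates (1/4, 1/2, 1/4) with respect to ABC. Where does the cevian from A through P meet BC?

(1/3, 17/3)

Line AP meets BC where the A-coordinate vanishes; zeroing P's A-weight and renormalizing leaves B, C-weights 1/2 : 1/4 → (2/3, 1/3).
So Q = (2/3)·B + (1/3)·C = (1/3, 17/3).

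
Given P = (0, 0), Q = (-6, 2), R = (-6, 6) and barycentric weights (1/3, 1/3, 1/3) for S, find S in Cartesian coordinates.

S = (1/3)·P + (1/3)·Q + (1/3)·R.
x-coordinate: (1/3)·0 + (1/3)·(-6) + (1/3)·(-6) = -4.
y-coordinate: (1/3)·0 + (1/3)·2 + (1/3)·6 = 8/3.

(-4, 8/3)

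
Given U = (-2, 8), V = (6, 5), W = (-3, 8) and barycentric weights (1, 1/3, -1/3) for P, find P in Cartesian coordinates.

(1, 7)

P = 1·U + (1/3)·V + (-1/3)·W.
x-coordinate: 1·(-2) + (1/3)·6 + (-1/3)·(-3) = 1.
y-coordinate: 1·8 + (1/3)·5 + (-1/3)·8 = 7.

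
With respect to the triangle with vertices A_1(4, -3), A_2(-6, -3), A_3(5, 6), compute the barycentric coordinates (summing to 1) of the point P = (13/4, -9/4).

Signed area of the reference triangle: [A_1A_2A_3] = ½·(4·(-3−6) + (-6)·(6−(-3)) + 5·(-3−(-3))) = ½·(-36 − 54 + 0) = -45.
[PA_2A_3] = ½·((13/4)·(-3−6) + (-6)·(6−(-9/4)) + 5·(-9/4−(-3))) = ½·(-117/4 − 99/2 + 15/4) = -75/2, so the A_1-coordinate is (-75/2)/(-45) = 5/6.
[A_1PA_3] = ½·(4·(-9/4−6) + (13/4)·(6−(-3)) + 5·(-3−(-9/4))) = ½·(-33 + 117/4 − 15/4) = -15/4, so the A_2-coordinate is 1/12.
[A_1A_2P] = ½·(4·(-3−(-9/4)) + (-6)·(-9/4−(-3)) + (13/4)·(-3−(-3))) = ½·(-3 − 9/2 + 0) = -15/4, so the A_3-coordinate is 1/12.

(5/6, 1/12, 1/12)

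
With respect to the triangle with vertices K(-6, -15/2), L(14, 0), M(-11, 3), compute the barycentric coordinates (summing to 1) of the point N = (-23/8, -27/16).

(3/8, 1/4, 3/8)

Signed area of the reference triangle: [KLM] = ½·((-6)·(0−3) + 14·(3−(-15/2)) + (-11)·(-15/2−0)) = ½·(18 + 147 + 165/2) = 495/4.
[NLM] = ½·((-23/8)·(0−3) + 14·(3−(-27/16)) + (-11)·(-27/16−0)) = ½·(69/8 + 525/8 + 297/16) = 1485/32, so the K-coordinate is (1485/32)/(495/4) = 3/8.
[KNM] = ½·((-6)·(-27/16−3) + (-23/8)·(3−(-15/2)) + (-11)·(-15/2−(-27/16))) = ½·(225/8 − 483/16 + 1023/16) = 495/16, so the L-coordinate is 1/4.
[KLN] = ½·((-6)·(0−(-27/16)) + 14·(-27/16−(-15/2)) + (-23/8)·(-15/2−0)) = ½·(-81/8 + 651/8 + 345/16) = 1485/32, so the M-coordinate is 3/8.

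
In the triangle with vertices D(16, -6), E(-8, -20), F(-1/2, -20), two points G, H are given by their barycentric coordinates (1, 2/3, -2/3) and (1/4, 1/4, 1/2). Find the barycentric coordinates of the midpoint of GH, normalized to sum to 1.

(5/8, 11/24, -1/12)

Since both coordinate triples sum to 1, the midpoint's barycentrics are the componentwise average.
(1+1/4)/2 = 5/8; similarly 11/24 and -1/12.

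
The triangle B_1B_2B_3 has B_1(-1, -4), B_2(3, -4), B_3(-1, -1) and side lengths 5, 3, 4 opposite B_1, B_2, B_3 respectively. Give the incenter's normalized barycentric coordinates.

(5/12, 1/4, 1/3)

The incenter has barycentric coordinates proportional to the opposite side lengths: (5 : 3 : 4).
Normalizing by 5+3+4 = 12 gives (5/12, 1/4, 1/3).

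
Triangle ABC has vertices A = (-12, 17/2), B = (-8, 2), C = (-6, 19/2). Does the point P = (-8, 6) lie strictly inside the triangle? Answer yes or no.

yes

Barycentric coordinates of P: (8/43, 19/43, 16/43).
The three coordinates are positive, positive, positive; a point is interior exactly when all three are positive.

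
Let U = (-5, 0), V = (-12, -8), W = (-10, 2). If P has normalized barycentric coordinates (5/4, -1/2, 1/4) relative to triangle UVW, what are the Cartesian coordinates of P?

P = (5/4)·U + (-1/2)·V + (1/4)·W.
x-coordinate: (5/4)·(-5) + (-1/2)·(-12) + (1/4)·(-10) = -11/4.
y-coordinate: (5/4)·0 + (-1/2)·(-8) + (1/4)·2 = 9/2.

(-11/4, 9/2)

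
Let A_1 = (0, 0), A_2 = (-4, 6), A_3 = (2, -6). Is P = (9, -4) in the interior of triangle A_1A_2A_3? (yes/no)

no

Barycentric coordinates of P: (8, -23/6, -19/6).
The three coordinates are positive, negative, negative; a point is interior exactly when all three are positive.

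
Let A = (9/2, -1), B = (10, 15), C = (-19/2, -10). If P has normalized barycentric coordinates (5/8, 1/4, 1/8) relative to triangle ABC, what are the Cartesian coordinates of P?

P = (5/8)·A + (1/4)·B + (1/8)·C.
x-coordinate: (5/8)·(9/2) + (1/4)·10 + (1/8)·(-19/2) = 33/8.
y-coordinate: (5/8)·(-1) + (1/4)·15 + (1/8)·(-10) = 15/8.

(33/8, 15/8)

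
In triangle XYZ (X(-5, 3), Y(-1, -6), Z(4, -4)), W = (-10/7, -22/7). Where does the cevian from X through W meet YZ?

(0, -28/5)

Barycentric coordinates of W with respect to XYZ: (2/7, 4/7, 1/7).
On side YZ the X-coordinate is zero; dropping W's X-weight 2/7 and renormalizing the remaining 4/7 : 1/7 gives weights 4/5, 1/5 on Y, Z.
V = (4/5)·(-1, -6) + (1/5)·(4, -4) = (0, -28/5).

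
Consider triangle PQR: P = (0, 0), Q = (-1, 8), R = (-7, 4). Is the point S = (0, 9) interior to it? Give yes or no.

no

Barycentric coordinates of S: (-1/26, 63/52, -9/52).
The three coordinates are negative, positive, negative; a point is interior exactly when all three are positive.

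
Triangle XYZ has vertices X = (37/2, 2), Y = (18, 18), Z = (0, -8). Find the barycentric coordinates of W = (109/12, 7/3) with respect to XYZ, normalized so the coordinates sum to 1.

(1/6, 1/3, 1/2)

Signed area of the reference triangle: [XYZ] = ½·((37/2)·(18−(-8)) + 18·(-8−2) + 0·(2−18)) = ½·(481 − 180 + 0) = 301/2.
[WYZ] = ½·((109/12)·(18−(-8)) + 18·(-8−(7/3)) + 0·(7/3−18)) = ½·(1417/6 − 186 + 0) = 301/12, so the X-coordinate is (301/12)/(301/2) = 1/6.
[XWZ] = ½·((37/2)·(7/3−(-8)) + (109/12)·(-8−2) + 0·(2−(7/3))) = ½·(1147/6 − 545/6 + 0) = 301/6, so the Y-coordinate is 1/3.
[XYW] = ½·((37/2)·(18−(7/3)) + 18·(7/3−2) + (109/12)·(2−18)) = ½·(1739/6 + 6 − 436/3) = 301/4, so the Z-coordinate is 1/2.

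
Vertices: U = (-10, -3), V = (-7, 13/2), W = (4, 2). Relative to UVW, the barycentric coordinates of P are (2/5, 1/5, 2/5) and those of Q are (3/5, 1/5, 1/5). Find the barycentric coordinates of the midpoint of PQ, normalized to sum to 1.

Since both coordinate triples sum to 1, the midpoint's barycentrics are the componentwise average.
(2/5+3/5)/2 = 1/2; similarly 1/5 and 3/10.

(1/2, 1/5, 3/10)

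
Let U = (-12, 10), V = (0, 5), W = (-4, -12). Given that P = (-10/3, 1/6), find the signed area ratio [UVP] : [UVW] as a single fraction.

[UVW] = ½·((-12)·(5−(-12)) + 0·(-12−10) + (-4)·(10−5)) = ½·(-204 + 0 − 20) = -112.
[UVP] = ½·((-12)·(5−(1/6)) + 0·(1/6−10) + (-10/3)·(10−5)) = ½·(-58 + 0 − 50/3) = -112/3, so the ratio is (-112/3)/(-112) = 1/3.

1/3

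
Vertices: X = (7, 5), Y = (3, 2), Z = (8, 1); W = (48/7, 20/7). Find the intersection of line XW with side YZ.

(27/4, 5/4)

Barycentric coordinates of W with respect to XYZ: (3/7, 1/7, 3/7).
On side YZ the X-coordinate is zero; dropping W's X-weight 3/7 and renormalizing the remaining 1/7 : 3/7 gives weights 1/4, 3/4 on Y, Z.
V = (1/4)·(3, 2) + (3/4)·(8, 1) = (27/4, 5/4).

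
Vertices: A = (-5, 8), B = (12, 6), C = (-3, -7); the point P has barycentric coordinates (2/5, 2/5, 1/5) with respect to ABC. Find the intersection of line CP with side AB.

(7/2, 7)

Line CP meets AB where the C-coordinate vanishes; zeroing P's C-weight and renormalizing leaves A, B-weights 2/5 : 2/5 → (1/2, 1/2).
So Q = (1/2)·A + (1/2)·B = (7/2, 7).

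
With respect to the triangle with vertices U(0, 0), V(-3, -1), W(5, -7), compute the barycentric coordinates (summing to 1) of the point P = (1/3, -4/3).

(2/3, 1/6, 1/6)

Signed area of the reference triangle: [UVW] = ½·(0·(-1−(-7)) + (-3)·(-7−0) + 5·(0−(-1))) = ½·(0 + 21 + 5) = 13.
[PVW] = ½·((1/3)·(-1−(-7)) + (-3)·(-7−(-4/3)) + 5·(-4/3−(-1))) = ½·(2 + 17 − 5/3) = 26/3, so the U-coordinate is (26/3)/13 = 2/3.
[UPW] = ½·(0·(-4/3−(-7)) + (1/3)·(-7−0) + 5·(0−(-4/3))) = ½·(0 − 7/3 + 20/3) = 13/6, so the V-coordinate is 1/6.
[UVP] = ½·(0·(-1−(-4/3)) + (-3)·(-4/3−0) + (1/3)·(0−(-1))) = ½·(0 + 4 + 1/3) = 13/6, so the W-coordinate is 1/6.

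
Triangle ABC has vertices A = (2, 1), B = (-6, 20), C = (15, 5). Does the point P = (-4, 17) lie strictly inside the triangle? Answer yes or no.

yes

Barycentric coordinates of P: (11/93, 232/279, 14/279).
The three coordinates are positive, positive, positive; a point is interior exactly when all three are positive.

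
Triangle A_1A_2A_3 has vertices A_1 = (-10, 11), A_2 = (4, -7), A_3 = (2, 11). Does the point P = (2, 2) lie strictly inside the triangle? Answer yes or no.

yes

Barycentric coordinates of P: (1/12, 1/2, 5/12).
The three coordinates are positive, positive, positive; a point is interior exactly when all three are positive.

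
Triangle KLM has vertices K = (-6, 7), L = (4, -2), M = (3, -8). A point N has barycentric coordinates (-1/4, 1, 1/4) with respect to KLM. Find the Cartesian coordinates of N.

(25/4, -23/4)

N = (-1/4)·K + 1·L + (1/4)·M.
x-coordinate: (-1/4)·(-6) + 1·4 + (1/4)·3 = 25/4.
y-coordinate: (-1/4)·7 + 1·(-2) + (1/4)·(-8) = -23/4.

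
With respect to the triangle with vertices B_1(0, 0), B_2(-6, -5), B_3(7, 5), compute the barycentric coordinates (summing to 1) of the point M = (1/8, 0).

(3/4, 1/8, 1/8)

Signed area of the reference triangle: [B_1B_2B_3] = ½·(0·(-5−5) + (-6)·(5−0) + 7·(0−(-5))) = ½·(0 − 30 + 35) = 5/2.
[MB_2B_3] = ½·((1/8)·(-5−5) + (-6)·(5−0) + 7·(0−(-5))) = ½·(-5/4 − 30 + 35) = 15/8, so the B_1-coordinate is (15/8)/(5/2) = 3/4.
[B_1MB_3] = ½·(0·(0−5) + (1/8)·(5−0) + 7·(0−0)) = ½·(0 + 5/8 + 0) = 5/16, so the B_2-coordinate is 1/8.
[B_1B_2M] = ½·(0·(-5−0) + (-6)·(0−0) + (1/8)·(0−(-5))) = ½·(0 + 0 + 5/8) = 5/16, so the B_3-coordinate is 1/8.
Check: 3/4 + 1/8 + 1/8 = 1.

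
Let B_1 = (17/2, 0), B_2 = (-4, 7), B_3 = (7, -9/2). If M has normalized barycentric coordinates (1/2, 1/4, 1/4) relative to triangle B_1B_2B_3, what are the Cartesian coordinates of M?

(5, 5/8)

M = (1/2)·B_1 + (1/4)·B_2 + (1/4)·B_3.
x-coordinate: (1/2)·(17/2) + (1/4)·(-4) + (1/4)·7 = 5.
y-coordinate: (1/2)·0 + (1/4)·7 + (1/4)·(-9/2) = 5/8.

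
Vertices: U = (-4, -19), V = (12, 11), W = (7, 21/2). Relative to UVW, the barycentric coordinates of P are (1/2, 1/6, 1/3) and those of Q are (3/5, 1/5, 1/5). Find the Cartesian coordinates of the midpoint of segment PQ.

Barycentric coordinates of the midpoint are the average: (11/20, 11/60, 4/15).
Converting: (11/20)·U + (11/60)·V + (4/15)·W = (28/15, -169/30).

(28/15, -169/30)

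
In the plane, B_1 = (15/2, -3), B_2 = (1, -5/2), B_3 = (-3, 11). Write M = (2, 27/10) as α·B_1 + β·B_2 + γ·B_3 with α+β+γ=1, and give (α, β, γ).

Signed area of the reference triangle: [B_1B_2B_3] = ½·((15/2)·(-5/2−11) + 1·(11−(-3)) + (-3)·(-3−(-5/2))) = ½·(-405/4 + 14 + 3/2) = -343/8.
[MB_2B_3] = ½·(2·(-5/2−11) + 1·(11−(27/10)) + (-3)·(27/10−(-5/2))) = ½·(-27 + 83/10 − 78/5) = -343/20, so the B_1-coordinate is (-343/20)/(-343/8) = 2/5.
[B_1MB_3] = ½·((15/2)·(27/10−11) + 2·(11−(-3)) + (-3)·(-3−(27/10))) = ½·(-249/4 + 28 + 171/10) = -343/40, so the B_2-coordinate is 1/5.
[B_1B_2M] = ½·((15/2)·(-5/2−(27/10)) + 1·(27/10−(-3)) + 2·(-3−(-5/2))) = ½·(-39 + 57/10 − 1) = -343/20, so the B_3-coordinate is 2/5.
Check: 2/5 + 1/5 + 2/5 = 1.

(2/5, 1/5, 2/5)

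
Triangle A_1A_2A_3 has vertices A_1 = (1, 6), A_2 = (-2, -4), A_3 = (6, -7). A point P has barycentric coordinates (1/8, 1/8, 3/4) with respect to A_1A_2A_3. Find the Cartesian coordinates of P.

P = (1/8)·A_1 + (1/8)·A_2 + (3/4)·A_3.
x-coordinate: (1/8)·1 + (1/8)·(-2) + (3/4)·6 = 35/8.
y-coordinate: (1/8)·6 + (1/8)·(-4) + (3/4)·(-7) = -5.

(35/8, -5)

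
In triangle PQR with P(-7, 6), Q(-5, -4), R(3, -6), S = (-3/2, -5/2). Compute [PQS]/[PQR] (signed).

[PQR] = ½·((-7)·(-4−(-6)) + (-5)·(-6−6) + 3·(6−(-4))) = ½·(-14 + 60 + 30) = 38.
[PQS] = ½·((-7)·(-4−(-5/2)) + (-5)·(-5/2−6) + (-3/2)·(6−(-4))) = ½·(21/2 + 85/2 − 15) = 19, so the ratio is 19/38 = 1/2.

1/2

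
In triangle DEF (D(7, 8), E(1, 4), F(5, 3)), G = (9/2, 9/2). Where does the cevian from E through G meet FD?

(17/3, 14/3)

Barycentric coordinates of G with respect to DEF: (1/4, 1/4, 1/2).
On side FD the E-coordinate is zero; dropping G's E-weight 1/4 and renormalizing the remaining 1/2 : 1/4 gives weights 2/3, 1/3 on F, D.
H = (2/3)·(5, 3) + (1/3)·(7, 8) = (17/3, 14/3).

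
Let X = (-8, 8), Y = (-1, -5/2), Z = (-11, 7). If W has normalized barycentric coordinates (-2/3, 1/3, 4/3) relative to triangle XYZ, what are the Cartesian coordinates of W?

(-29/3, 19/6)

W = (-2/3)·X + (1/3)·Y + (4/3)·Z.
x-coordinate: (-2/3)·(-8) + (1/3)·(-1) + (4/3)·(-11) = -29/3.
y-coordinate: (-2/3)·8 + (1/3)·(-5/2) + (4/3)·7 = 19/6.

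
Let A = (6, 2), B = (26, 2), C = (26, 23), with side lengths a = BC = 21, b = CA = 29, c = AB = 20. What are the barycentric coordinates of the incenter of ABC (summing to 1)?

The incenter has barycentric coordinates proportional to the opposite side lengths: (21 : 29 : 20).
Normalizing by 21+29+20 = 70 gives (3/10, 29/70, 2/7).

(3/10, 29/70, 2/7)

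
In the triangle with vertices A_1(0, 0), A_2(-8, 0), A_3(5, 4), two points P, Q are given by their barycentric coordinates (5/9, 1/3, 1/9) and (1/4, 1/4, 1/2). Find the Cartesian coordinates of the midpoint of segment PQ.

(-29/36, 11/9)

Barycentric coordinates of the midpoint are the average: (29/72, 7/24, 11/36).
Converting: (29/72)·A_1 + (7/24)·A_2 + (11/36)·A_3 = (-29/36, 11/9).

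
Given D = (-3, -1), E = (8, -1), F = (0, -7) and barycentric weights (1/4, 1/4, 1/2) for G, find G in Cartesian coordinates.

(5/4, -4)

G = (1/4)·D + (1/4)·E + (1/2)·F.
x-coordinate: (1/4)·(-3) + (1/4)·8 + (1/2)·0 = 5/4.
y-coordinate: (1/4)·(-1) + (1/4)·(-1) + (1/2)·(-7) = -4.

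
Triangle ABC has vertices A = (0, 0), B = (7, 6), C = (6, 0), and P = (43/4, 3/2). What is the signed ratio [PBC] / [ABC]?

-3/4

[ABC] = ½·(0·(6−0) + 7·(0−0) + 6·(0−6)) = ½·(0 + 0 − 36) = -18.
[PBC] = ½·((43/4)·(6−0) + 7·(0−(3/2)) + 6·(3/2−6)) = ½·(129/2 − 21/2 − 27) = 27/2, so the ratio is (27/2)/(-18) = -3/4.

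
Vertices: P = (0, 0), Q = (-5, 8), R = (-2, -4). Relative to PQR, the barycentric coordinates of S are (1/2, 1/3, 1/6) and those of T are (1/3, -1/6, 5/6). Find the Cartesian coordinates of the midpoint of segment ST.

Barycentric coordinates of the midpoint are the average: (5/12, 1/12, 1/2).
Converting: (5/12)·P + (1/12)·Q + (1/2)·R = (-17/12, -4/3).

(-17/12, -4/3)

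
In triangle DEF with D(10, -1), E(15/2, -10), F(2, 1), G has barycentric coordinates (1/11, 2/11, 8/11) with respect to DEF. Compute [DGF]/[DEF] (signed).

The signed ratio [DGF]/[DEF] equals the barycentric coordinate of G at vertex E, which is 2/11.

2/11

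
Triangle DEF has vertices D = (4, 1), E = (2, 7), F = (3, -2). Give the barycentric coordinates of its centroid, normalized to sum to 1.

(1/3, 1/3, 1/3)

The centroid is the average of the vertices, so each weight is 1/3.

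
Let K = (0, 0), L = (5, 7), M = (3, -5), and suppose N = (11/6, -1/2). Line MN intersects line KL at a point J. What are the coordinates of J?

(5/4, 7/4)

Barycentric coordinates of N with respect to KLM: (1/2, 1/6, 1/3).
On side KL the M-coordinate is zero; dropping N's M-weight 1/3 and renormalizing the remaining 1/2 : 1/6 gives weights 3/4, 1/4 on K, L.
J = (3/4)·(0, 0) + (1/4)·(5, 7) = (5/4, 7/4).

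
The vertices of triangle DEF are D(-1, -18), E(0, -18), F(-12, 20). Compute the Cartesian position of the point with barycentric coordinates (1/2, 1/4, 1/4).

(-7/2, -17/2)

G = (1/2)·D + (1/4)·E + (1/4)·F.
x-coordinate: (1/2)·(-1) + (1/4)·0 + (1/4)·(-12) = -7/2.
y-coordinate: (1/2)·(-18) + (1/4)·(-18) + (1/4)·20 = -17/2.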